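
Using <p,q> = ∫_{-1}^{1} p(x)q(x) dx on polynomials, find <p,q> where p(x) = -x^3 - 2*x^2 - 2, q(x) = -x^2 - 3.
<p,q> = 272/15

Expand the product: p(x)·q(x) = x^5 + 2*x^4 + 3*x^3 + 8*x^2 + 6.
∫_{-1}^{1} of each monomial x^k gives [2/(k+1) if k even, 0 if k odd]. Integrating term-by-term (or equivalently evaluating the antiderivative F(x) = x^6/6 + 2*x^5/5 + 3*x^4/4 + 8*x^3/3 + 6*x at the endpoints):
  F(1) − F(−1) = 599/60 − (-163/20) = 272/15.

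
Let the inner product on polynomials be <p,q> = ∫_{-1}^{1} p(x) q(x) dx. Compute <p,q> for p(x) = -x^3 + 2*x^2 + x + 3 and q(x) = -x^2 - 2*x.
<p,q> = -10/3

Expand the product: p(x)·q(x) = x^5 - 5*x^3 - 5*x^2 - 6*x.
∫_{-1}^{1} of each monomial x^k gives [2/(k+1) if k even, 0 if k odd]. Integrating term-by-term (or equivalently evaluating the antiderivative F(x) = x^6/6 - 5*x^4/4 - 5*x^3/3 - 3*x^2 at the endpoints):
  F(1) − F(−1) = -23/4 − (-29/12) = -10/3.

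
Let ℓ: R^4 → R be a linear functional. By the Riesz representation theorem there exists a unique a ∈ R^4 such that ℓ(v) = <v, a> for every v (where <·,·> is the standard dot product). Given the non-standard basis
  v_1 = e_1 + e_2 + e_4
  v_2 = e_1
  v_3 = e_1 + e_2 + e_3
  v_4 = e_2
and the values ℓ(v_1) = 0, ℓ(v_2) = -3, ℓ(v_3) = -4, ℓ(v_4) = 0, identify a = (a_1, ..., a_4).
a = (-3, 0, -1, 3)

Write a = (a_1, ..., a_4) in the standard basis. For each basis vector v_i, ℓ(v_i) = <v_i, a> is a linear equation in the a_j's. Collect the n equations into a matrix system V a = ℓ, where row i of V is v_i (expressed in the standard basis). Since V is invertible (lower-triangular with 1s on the diagonal, up to permutation), solve by back-substitution:
  V =
[[1, 1, 0, 1],
 [1, 0, 0, 0],
 [1, 1, 1, 0],
 [0, 1, 0, 0]]
  V a = (0, -3, -4, 0)
Solving gives a = (-3, 0, -1, 3).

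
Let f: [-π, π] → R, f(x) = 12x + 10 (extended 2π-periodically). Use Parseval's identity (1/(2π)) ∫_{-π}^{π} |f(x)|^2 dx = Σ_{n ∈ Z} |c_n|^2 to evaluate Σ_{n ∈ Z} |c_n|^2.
Σ |c_n|^2 = 48π^2 + 100

Expand and integrate term by term over [-π, π]:
  ∫ (12x)^2 dx = 144·(2π^3/3); ∫ 2·12·(10)·x dx = 0 (odd integrand); ∫ 10^2 dx = 100·2π.
So (1/(2π)) ∫_{-π}^{π} (12x + 10)^2 dx = 144π^2/3 + 100 = 48π^2 + 100.
Parseval ⇒ Σ |c_n|^2 = 48π^2 + 100.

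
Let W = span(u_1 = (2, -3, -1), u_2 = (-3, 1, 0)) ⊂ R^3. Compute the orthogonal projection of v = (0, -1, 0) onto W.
proj_W(v) = (3/59, -50/59, -21/59)

Set up U = [u_1 | ... | u_2] ∈ R^(3×2). The projector onto W = col(U) is P = U (U^T U)^(-1) U^T.
Compute U^T U =
  [14, -9]
  [-9, 10],
and U^T v = (3, -1).
Solve U^T U · c = U^T v for the coefficients: c = (21/59, 13/59). The projection is proj_W(v) = U c.
Check: (v - proj_W(v)) · u_1 = 0  (should be 0).
Check: (v - proj_W(v)) · u_2 = 0  (should be 0).
Result: proj_W(v) = (3/59, -50/59, -21/59).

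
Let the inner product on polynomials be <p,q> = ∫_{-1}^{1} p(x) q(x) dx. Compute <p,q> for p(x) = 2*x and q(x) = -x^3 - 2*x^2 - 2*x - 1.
<p,q> = -52/15

Expand the product: p(x)·q(x) = -2*x^4 - 4*x^3 - 4*x^2 - 2*x.
∫_{-1}^{1} of each monomial x^k gives [2/(k+1) if k even, 0 if k odd]. Integrating term-by-term (or equivalently evaluating the antiderivative F(x) = -2*x^5/5 - x^4 - 4*x^3/3 - x^2 at the endpoints):
  F(1) − F(−1) = -56/15 − (-4/15) = -52/15.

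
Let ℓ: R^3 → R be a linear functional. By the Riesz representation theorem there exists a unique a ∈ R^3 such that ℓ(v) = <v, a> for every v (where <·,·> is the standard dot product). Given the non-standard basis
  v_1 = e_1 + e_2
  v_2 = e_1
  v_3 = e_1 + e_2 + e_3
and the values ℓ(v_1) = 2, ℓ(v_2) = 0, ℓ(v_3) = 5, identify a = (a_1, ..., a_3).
a = (0, 2, 3)

Write a = (a_1, ..., a_3) in the standard basis. For each basis vector v_i, ℓ(v_i) = <v_i, a> is a linear equation in the a_j's. Collect the n equations into a matrix system V a = ℓ, where row i of V is v_i (expressed in the standard basis). Since V is invertible (lower-triangular with 1s on the diagonal, up to permutation), solve by back-substitution:
  V =
[[1, 1, 0],
 [1, 0, 0],
 [1, 1, 1]]
  V a = (2, 0, 5)
Solving gives a = (0, 2, 3).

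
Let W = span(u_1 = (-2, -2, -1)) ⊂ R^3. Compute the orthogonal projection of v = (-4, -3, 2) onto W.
proj_W(v) = (-8/3, -8/3, -4/3)

Set up U = [u_1 | ... | u_1] ∈ R^(3×1). The projector onto W = col(U) is P = U (U^T U)^(-1) U^T.
Compute U^T U =
  [9],
and U^T v = (12).
Solve U^T U · c = U^T v for the coefficients: c = (4/3). The projection is proj_W(v) = U c.
Check: (v - proj_W(v)) · u_1 = 0  (should be 0).
Result: proj_W(v) = (-8/3, -8/3, -4/3).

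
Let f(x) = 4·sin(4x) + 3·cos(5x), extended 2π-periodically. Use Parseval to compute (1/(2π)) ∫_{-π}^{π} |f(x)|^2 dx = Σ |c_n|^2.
Σ |c_n|^2 = 25/2

Expand |f|^2 and use orthogonality of {sin(nx), cos(mx)} on [-π, π]:
  ∫_{-π}^{π} sin(nx)^2 dx = π, ∫ cos(mx)^2 dx = π, and cross terms integrate to 0.
So ∫_{-π}^{π} f(x)^2 dx = 4^2 · π + 3^2 · π = (16 + 9)π.
Divide by 2π: (16 + 9)/2 = 25/2.
By Parseval, this equals Σ |c_n|^2.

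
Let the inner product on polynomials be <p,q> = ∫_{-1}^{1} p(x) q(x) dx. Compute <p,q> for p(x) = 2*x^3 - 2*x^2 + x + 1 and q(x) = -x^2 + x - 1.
<p,q> = 14/15

Expand the product: p(x)·q(x) = -2*x^5 + 4*x^4 - 5*x^3 + 2*x^2 - 1.
∫_{-1}^{1} of each monomial x^k gives [2/(k+1) if k even, 0 if k odd]. Integrating term-by-term (or equivalently evaluating the antiderivative F(x) = -x^6/3 + 4*x^5/5 - 5*x^4/4 + 2*x^3/3 - x at the endpoints):
  F(1) − F(−1) = -67/60 − (-41/20) = 14/15.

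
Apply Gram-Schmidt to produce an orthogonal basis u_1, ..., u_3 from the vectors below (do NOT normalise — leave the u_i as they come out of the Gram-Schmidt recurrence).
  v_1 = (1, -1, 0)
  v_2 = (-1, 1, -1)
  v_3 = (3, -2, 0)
Orthogonal basis:
  u_1 = (1, -1, 0)
  u_2 = (0, 0, -1)
  u_3 = (1/2, 1/2, 0)

Apply the Gram-Schmidt recurrence
  u_1 = v_1
  u_i = v_i − Σ_{j<i} ((v_i · u_j) / (u_j · u_j)) · u_j.

Step by step this gives:
  u_1 = (1, -1, 0)
  u_2 = (0, 0, -1)
  u_3 = (1/2, 1/2, 0)

Orthogonality check:
  u_2 · u_1 = 0 (should be 0)
  u_3 · u_1 = 0 (should be 0)
  u_3 · u_2 = 0 (should be 0)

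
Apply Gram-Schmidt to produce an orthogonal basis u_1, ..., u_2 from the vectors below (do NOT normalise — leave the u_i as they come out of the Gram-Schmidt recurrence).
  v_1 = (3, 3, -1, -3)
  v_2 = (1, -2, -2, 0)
Orthogonal basis:
  u_1 = (3, 3, -1, -3)
  u_2 = (31/28, -53/28, -57/28, -3/28)

Apply the Gram-Schmidt recurrence
  u_1 = v_1
  u_i = v_i − Σ_{j<i} ((v_i · u_j) / (u_j · u_j)) · u_j.

Step by step this gives:
  u_1 = (3, 3, -1, -3)
  u_2 = (31/28, -53/28, -57/28, -3/28)

Orthogonality check:
  u_2 · u_1 = 0 (should be 0)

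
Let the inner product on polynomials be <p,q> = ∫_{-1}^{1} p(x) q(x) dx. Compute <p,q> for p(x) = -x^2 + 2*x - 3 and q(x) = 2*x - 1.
<p,q> = 28/3

Expand the product: p(x)·q(x) = -2*x^3 + 5*x^2 - 8*x + 3.
∫_{-1}^{1} of each monomial x^k gives [2/(k+1) if k even, 0 if k odd]. Integrating term-by-term (or equivalently evaluating the antiderivative F(x) = -x^4/2 + 5*x^3/3 - 4*x^2 + 3*x at the endpoints):
  F(1) − F(−1) = 1/6 − (-55/6) = 28/3.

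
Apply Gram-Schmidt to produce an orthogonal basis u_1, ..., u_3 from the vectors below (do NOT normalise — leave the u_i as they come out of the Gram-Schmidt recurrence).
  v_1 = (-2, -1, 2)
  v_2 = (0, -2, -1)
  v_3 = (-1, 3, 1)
Orthogonal basis:
  u_1 = (-2, -1, 2)
  u_2 = (0, -2, -1)
  u_3 = (-7/9, 14/45, -28/45)

Apply the Gram-Schmidt recurrence
  u_1 = v_1
  u_i = v_i − Σ_{j<i} ((v_i · u_j) / (u_j · u_j)) · u_j.

Step by step this gives:
  u_1 = (-2, -1, 2)
  u_2 = (0, -2, -1)
  u_3 = (-7/9, 14/45, -28/45)

Orthogonality check:
  u_2 · u_1 = 0 (should be 0)
  u_3 · u_1 = 0 (should be 0)
  u_3 · u_2 = 0 (should be 0)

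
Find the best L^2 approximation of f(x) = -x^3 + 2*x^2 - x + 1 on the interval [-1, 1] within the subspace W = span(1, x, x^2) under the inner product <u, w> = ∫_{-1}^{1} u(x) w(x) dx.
g(x) = 2*x^2 - 8*x/5 + 1

The best approximation g ∈ W is the orthogonal projection of f onto W. Writing g = a_0 + a_1 x + a_2 x^2, the coefficients solve the normal equations G · a = b where
  G_{ij} = <φ_i, φ_j> and b_i = <f, φ_i>, with φ_0 = 1, φ_1 = x, φ_2 = x^2.
G =
  [2, 0, 2/3]
  [0, 2/3, 0]
  [2/3, 0, 2/5],
b = (10/3, -16/15, 22/15).
Solving gives a_0 = 1, a_1 = -8/5, a_2 = 2, so
  g(x) = 2*x^2 - 8*x/5 + 1.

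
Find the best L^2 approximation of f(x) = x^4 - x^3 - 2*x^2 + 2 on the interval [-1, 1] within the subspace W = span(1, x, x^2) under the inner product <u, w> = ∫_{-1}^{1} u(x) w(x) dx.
g(x) = -8*x^2/7 - 3*x/5 + 67/35

The best approximation g ∈ W is the orthogonal projection of f onto W. Writing g = a_0 + a_1 x + a_2 x^2, the coefficients solve the normal equations G · a = b where
  G_{ij} = <φ_i, φ_j> and b_i = <f, φ_i>, with φ_0 = 1, φ_1 = x, φ_2 = x^2.
G =
  [2, 0, 2/3]
  [0, 2/3, 0]
  [2/3, 0, 2/5],
b = (46/15, -2/5, 86/105).
Solving gives a_0 = 67/35, a_1 = -3/5, a_2 = -8/7, so
  g(x) = -8*x^2/7 - 3*x/5 + 67/35.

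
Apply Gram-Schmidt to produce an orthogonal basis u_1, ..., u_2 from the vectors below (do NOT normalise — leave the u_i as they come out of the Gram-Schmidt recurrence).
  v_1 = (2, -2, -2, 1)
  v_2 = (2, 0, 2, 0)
Orthogonal basis:
  u_1 = (2, -2, -2, 1)
  u_2 = (2, 0, 2, 0)

Apply the Gram-Schmidt recurrence
  u_1 = v_1
  u_i = v_i − Σ_{j<i} ((v_i · u_j) / (u_j · u_j)) · u_j.

Step by step this gives:
  u_1 = (2, -2, -2, 1)
  u_2 = (2, 0, 2, 0)

Orthogonality check:
  u_2 · u_1 = 0 (should be 0)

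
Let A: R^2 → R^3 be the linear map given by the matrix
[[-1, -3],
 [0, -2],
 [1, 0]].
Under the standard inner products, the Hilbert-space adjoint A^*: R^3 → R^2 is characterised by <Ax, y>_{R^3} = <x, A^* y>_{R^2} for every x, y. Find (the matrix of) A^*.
A^* = A^T =
[[-1, 0, 1],
 [-3, -2, 0]]

For real matrices with standard dot products, the defining identity <Ax, y> = <x, A^* y> gives (Ax)^T y = x^T (A^*) y, i.e. x^T A^T y = x^T (A^*) y. Since this holds for all x, y, we must have A^* = A^T. Therefore
A^* =
[[-1, 0, 1],
 [-3, -2, 0]].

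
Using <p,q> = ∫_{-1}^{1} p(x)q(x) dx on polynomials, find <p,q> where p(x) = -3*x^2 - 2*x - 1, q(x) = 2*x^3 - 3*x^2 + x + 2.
<p,q> = -16/3

Expand the product: p(x)·q(x) = -6*x^5 + 5*x^4 + x^3 - 5*x^2 - 5*x - 2.
∫_{-1}^{1} of each monomial x^k gives [2/(k+1) if k even, 0 if k odd]. Integrating term-by-term (or equivalently evaluating the antiderivative F(x) = -x^6 + x^5 + x^4/4 - 5*x^3/3 - 5*x^2/2 - 2*x at the endpoints):
  F(1) − F(−1) = -71/12 − (-7/12) = -16/3.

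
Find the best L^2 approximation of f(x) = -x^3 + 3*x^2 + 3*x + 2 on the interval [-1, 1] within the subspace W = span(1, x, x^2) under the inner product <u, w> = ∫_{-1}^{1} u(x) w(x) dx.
g(x) = 3*x^2 + 12*x/5 + 2

The best approximation g ∈ W is the orthogonal projection of f onto W. Writing g = a_0 + a_1 x + a_2 x^2, the coefficients solve the normal equations G · a = b where
  G_{ij} = <φ_i, φ_j> and b_i = <f, φ_i>, with φ_0 = 1, φ_1 = x, φ_2 = x^2.
G =
  [2, 0, 2/3]
  [0, 2/3, 0]
  [2/3, 0, 2/5],
b = (6, 8/5, 38/15).
Solving gives a_0 = 2, a_1 = 12/5, a_2 = 3, so
  g(x) = 3*x^2 + 12*x/5 + 2.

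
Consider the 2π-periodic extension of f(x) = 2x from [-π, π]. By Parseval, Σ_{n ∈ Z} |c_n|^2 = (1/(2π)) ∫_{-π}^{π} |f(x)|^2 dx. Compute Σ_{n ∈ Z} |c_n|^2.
Σ |c_n|^2 = 4π^2/3

Expand and integrate term by term over [-π, π]:
  ∫ (2x)^2 dx = 4·(2π^3/3); ∫ 2·2·(0)·x dx = 0 (odd integrand); ∫ 0^2 dx = 0·2π.
So (1/(2π)) ∫_{-π}^{π} (2x)^2 dx = 4π^2/3 + 0 = 4π^2/3.
Parseval ⇒ Σ |c_n|^2 = 4π^2/3.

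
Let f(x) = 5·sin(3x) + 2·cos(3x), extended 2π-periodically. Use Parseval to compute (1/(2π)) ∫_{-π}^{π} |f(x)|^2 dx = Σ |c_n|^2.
Σ |c_n|^2 = 29/2

Expand |f|^2 and use orthogonality of {sin(nx), cos(mx)} on [-π, π]:
  ∫_{-π}^{π} sin(nx)^2 dx = π, ∫ cos(mx)^2 dx = π, and cross terms integrate to 0.
So ∫_{-π}^{π} f(x)^2 dx = 5^2 · π + 2^2 · π = (25 + 4)π.
Divide by 2π: (25 + 4)/2 = 29/2.
By Parseval, this equals Σ |c_n|^2.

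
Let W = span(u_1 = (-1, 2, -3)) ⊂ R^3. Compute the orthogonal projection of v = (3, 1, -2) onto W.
proj_W(v) = (-5/14, 5/7, -15/14)

Set up U = [u_1 | ... | u_1] ∈ R^(3×1). The projector onto W = col(U) is P = U (U^T U)^(-1) U^T.
Compute U^T U =
  [14],
and U^T v = (5).
Solve U^T U · c = U^T v for the coefficients: c = (5/14). The projection is proj_W(v) = U c.
Check: (v - proj_W(v)) · u_1 = 0  (should be 0).
Result: proj_W(v) = (-5/14, 5/7, -15/14).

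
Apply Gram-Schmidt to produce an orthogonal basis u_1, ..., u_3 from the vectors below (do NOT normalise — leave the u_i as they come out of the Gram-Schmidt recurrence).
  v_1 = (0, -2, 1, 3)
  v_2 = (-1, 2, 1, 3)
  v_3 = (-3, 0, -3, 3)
Orthogonal basis:
  u_1 = (0, -2, 1, 3)
  u_2 = (-1, 20/7, 4/7, 12/7)
  u_3 = (-72/29, -18/29, -108/29, 24/29)

Apply the Gram-Schmidt recurrence
  u_1 = v_1
  u_i = v_i − Σ_{j<i} ((v_i · u_j) / (u_j · u_j)) · u_j.

Step by step this gives:
  u_1 = (0, -2, 1, 3)
  u_2 = (-1, 20/7, 4/7, 12/7)
  u_3 = (-72/29, -18/29, -108/29, 24/29)

Orthogonality check:
  u_2 · u_1 = 0 (should be 0)
  u_3 · u_1 = 0 (should be 0)
  u_3 · u_2 = 0 (should be 0)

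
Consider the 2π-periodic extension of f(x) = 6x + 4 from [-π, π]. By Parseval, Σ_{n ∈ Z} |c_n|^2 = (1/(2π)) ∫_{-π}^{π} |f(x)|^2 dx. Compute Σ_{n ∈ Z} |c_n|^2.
Σ |c_n|^2 = 12π^2 + 16

Expand and integrate term by term over [-π, π]:
  ∫ (6x)^2 dx = 36·(2π^3/3); ∫ 2·6·(4)·x dx = 0 (odd integrand); ∫ 4^2 dx = 16·2π.
So (1/(2π)) ∫_{-π}^{π} (6x + 4)^2 dx = 36π^2/3 + 16 = 12π^2 + 16.
Parseval ⇒ Σ |c_n|^2 = 12π^2 + 16.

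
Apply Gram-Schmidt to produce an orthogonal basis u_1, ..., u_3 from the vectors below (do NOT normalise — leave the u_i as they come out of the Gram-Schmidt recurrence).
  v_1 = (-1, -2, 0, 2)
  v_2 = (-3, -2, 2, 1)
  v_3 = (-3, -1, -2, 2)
Orthogonal basis:
  u_1 = (-1, -2, 0, 2)
  u_2 = (-2, 0, 2, -1)
  u_3 = (-2, 1, -2, 0)

Apply the Gram-Schmidt recurrence
  u_1 = v_1
  u_i = v_i − Σ_{j<i} ((v_i · u_j) / (u_j · u_j)) · u_j.

Step by step this gives:
  u_1 = (-1, -2, 0, 2)
  u_2 = (-2, 0, 2, -1)
  u_3 = (-2, 1, -2, 0)

Orthogonality check:
  u_2 · u_1 = 0 (should be 0)
  u_3 · u_1 = 0 (should be 0)
  u_3 · u_2 = 0 (should be 0)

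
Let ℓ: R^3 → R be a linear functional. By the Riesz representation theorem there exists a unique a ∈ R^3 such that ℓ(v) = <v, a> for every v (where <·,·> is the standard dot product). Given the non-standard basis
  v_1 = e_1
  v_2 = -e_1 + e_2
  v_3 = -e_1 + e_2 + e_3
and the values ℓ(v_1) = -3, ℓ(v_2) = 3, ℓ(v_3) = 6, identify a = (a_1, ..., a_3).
a = (-3, 0, 3)

Write a = (a_1, ..., a_3) in the standard basis. For each basis vector v_i, ℓ(v_i) = <v_i, a> is a linear equation in the a_j's. Collect the n equations into a matrix system V a = ℓ, where row i of V is v_i (expressed in the standard basis). Since V is invertible (lower-triangular with 1s on the diagonal, up to permutation), solve by back-substitution:
  V =
[[1, 0, 0],
 [-1, 1, 0],
 [-1, 1, 1]]
  V a = (-3, 3, 6)
Solving gives a = (-3, 0, 3).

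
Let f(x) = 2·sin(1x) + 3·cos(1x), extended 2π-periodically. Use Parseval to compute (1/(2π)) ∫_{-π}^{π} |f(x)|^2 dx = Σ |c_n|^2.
Σ |c_n|^2 = 13/2

Expand |f|^2 and use orthogonality of {sin(nx), cos(mx)} on [-π, π]:
  ∫_{-π}^{π} sin(nx)^2 dx = π, ∫ cos(mx)^2 dx = π, and cross terms integrate to 0.
So ∫_{-π}^{π} f(x)^2 dx = 2^2 · π + 3^2 · π = (4 + 9)π.
Divide by 2π: (4 + 9)/2 = 13/2.
By Parseval, this equals Σ |c_n|^2.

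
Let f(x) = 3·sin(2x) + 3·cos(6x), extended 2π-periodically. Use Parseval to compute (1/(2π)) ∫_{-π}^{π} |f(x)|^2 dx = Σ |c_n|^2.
Σ |c_n|^2 = 9

Expand |f|^2 and use orthogonality of {sin(nx), cos(mx)} on [-π, π]:
  ∫_{-π}^{π} sin(nx)^2 dx = π, ∫ cos(mx)^2 dx = π, and cross terms integrate to 0.
So ∫_{-π}^{π} f(x)^2 dx = 3^2 · π + 3^2 · π = (9 + 9)π.
Divide by 2π: (9 + 9)/2 = 9.
By Parseval, this equals Σ |c_n|^2.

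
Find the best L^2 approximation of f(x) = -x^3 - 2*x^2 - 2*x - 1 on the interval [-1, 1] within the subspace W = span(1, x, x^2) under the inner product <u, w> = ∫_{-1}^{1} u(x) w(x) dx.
g(x) = -2*x^2 - 13*x/5 - 1

The best approximation g ∈ W is the orthogonal projection of f onto W. Writing g = a_0 + a_1 x + a_2 x^2, the coefficients solve the normal equations G · a = b where
  G_{ij} = <φ_i, φ_j> and b_i = <f, φ_i>, with φ_0 = 1, φ_1 = x, φ_2 = x^2.
G =
  [2, 0, 2/3]
  [0, 2/3, 0]
  [2/3, 0, 2/5],
b = (-10/3, -26/15, -22/15).
Solving gives a_0 = -1, a_1 = -13/5, a_2 = -2, so
  g(x) = -2*x^2 - 13*x/5 - 1.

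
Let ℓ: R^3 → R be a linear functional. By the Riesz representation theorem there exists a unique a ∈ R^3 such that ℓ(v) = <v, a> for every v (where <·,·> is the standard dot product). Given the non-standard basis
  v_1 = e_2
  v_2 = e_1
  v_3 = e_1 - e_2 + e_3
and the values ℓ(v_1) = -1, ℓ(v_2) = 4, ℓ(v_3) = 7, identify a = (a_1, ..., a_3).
a = (4, -1, 2)

Write a = (a_1, ..., a_3) in the standard basis. For each basis vector v_i, ℓ(v_i) = <v_i, a> is a linear equation in the a_j's. Collect the n equations into a matrix system V a = ℓ, where row i of V is v_i (expressed in the standard basis). Since V is invertible (lower-triangular with 1s on the diagonal, up to permutation), solve by back-substitution:
  V =
[[0, 1, 0],
 [1, 0, 0],
 [1, -1, 1]]
  V a = (-1, 4, 7)
Solving gives a = (4, -1, 2).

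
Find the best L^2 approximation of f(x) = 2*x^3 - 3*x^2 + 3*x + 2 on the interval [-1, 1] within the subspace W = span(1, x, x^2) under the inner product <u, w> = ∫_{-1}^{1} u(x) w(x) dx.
g(x) = -3*x^2 + 21*x/5 + 2

The best approximation g ∈ W is the orthogonal projection of f onto W. Writing g = a_0 + a_1 x + a_2 x^2, the coefficients solve the normal equations G · a = b where
  G_{ij} = <φ_i, φ_j> and b_i = <f, φ_i>, with φ_0 = 1, φ_1 = x, φ_2 = x^2.
G =
  [2, 0, 2/3]
  [0, 2/3, 0]
  [2/3, 0, 2/5],
b = (2, 14/5, 2/15).
Solving gives a_0 = 2, a_1 = 21/5, a_2 = -3, so
  g(x) = -3*x^2 + 21*x/5 + 2.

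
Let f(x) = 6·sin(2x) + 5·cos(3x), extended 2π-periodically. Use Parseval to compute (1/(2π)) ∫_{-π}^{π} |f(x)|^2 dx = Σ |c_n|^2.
Σ |c_n|^2 = 61/2

Expand |f|^2 and use orthogonality of {sin(nx), cos(mx)} on [-π, π]:
  ∫_{-π}^{π} sin(nx)^2 dx = π, ∫ cos(mx)^2 dx = π, and cross terms integrate to 0.
So ∫_{-π}^{π} f(x)^2 dx = 6^2 · π + 5^2 · π = (36 + 25)π.
Divide by 2π: (36 + 25)/2 = 61/2.
By Parseval, this equals Σ |c_n|^2.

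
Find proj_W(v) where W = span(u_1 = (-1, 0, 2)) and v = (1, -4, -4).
proj_W(v) = (9/5, 0, -18/5)

Set up U = [u_1 | ... | u_1] ∈ R^(3×1). The projector onto W = col(U) is P = U (U^T U)^(-1) U^T.
Compute U^T U =
  [5],
and U^T v = (-9).
Solve U^T U · c = U^T v for the coefficients: c = (-9/5). The projection is proj_W(v) = U c.
Check: (v - proj_W(v)) · u_1 = 0  (should be 0).
Result: proj_W(v) = (9/5, 0, -18/5).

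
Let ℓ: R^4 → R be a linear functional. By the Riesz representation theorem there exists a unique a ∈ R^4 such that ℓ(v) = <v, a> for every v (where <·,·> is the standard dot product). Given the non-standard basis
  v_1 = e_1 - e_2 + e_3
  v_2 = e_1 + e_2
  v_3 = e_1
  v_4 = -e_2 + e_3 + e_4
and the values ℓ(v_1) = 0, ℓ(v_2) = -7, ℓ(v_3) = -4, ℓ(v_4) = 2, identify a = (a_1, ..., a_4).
a = (-4, -3, 1, -2)

Write a = (a_1, ..., a_4) in the standard basis. For each basis vector v_i, ℓ(v_i) = <v_i, a> is a linear equation in the a_j's. Collect the n equations into a matrix system V a = ℓ, where row i of V is v_i (expressed in the standard basis). Since V is invertible (lower-triangular with 1s on the diagonal, up to permutation), solve by back-substitution:
  V =
[[1, -1, 1, 0],
 [1, 1, 0, 0],
 [1, 0, 0, 0],
 [0, -1, 1, 1]]
  V a = (0, -7, -4, 2)
Solving gives a = (-4, -3, 1, -2).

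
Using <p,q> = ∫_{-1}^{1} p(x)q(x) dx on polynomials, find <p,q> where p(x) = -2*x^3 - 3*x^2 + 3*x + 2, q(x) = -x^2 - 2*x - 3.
<p,q> = -128/15

Expand the product: p(x)·q(x) = 2*x^5 + 7*x^4 + 9*x^3 + x^2 - 13*x - 6.
∫_{-1}^{1} of each monomial x^k gives [2/(k+1) if k even, 0 if k odd]. Integrating term-by-term (or equivalently evaluating the antiderivative F(x) = x^6/3 + 7*x^5/5 + 9*x^4/4 + x^3/3 - 13*x^2/2 - 6*x at the endpoints):
  F(1) − F(−1) = -491/60 − (7/20) = -128/15.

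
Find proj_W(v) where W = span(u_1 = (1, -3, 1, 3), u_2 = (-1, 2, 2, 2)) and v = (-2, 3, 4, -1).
proj_W(v) = (-62/37, 1012/259, 436/259, 4/7)

Set up U = [u_1 | ... | u_2] ∈ R^(4×2). The projector onto W = col(U) is P = U (U^T U)^(-1) U^T.
Compute U^T U =
  [20, 1]
  [1, 13],
and U^T v = (-10, 14).
Solve U^T U · c = U^T v for the coefficients: c = (-144/259, 290/259). The projection is proj_W(v) = U c.
Check: (v - proj_W(v)) · u_1 = 0  (should be 0).
Check: (v - proj_W(v)) · u_2 = 0  (should be 0).
Result: proj_W(v) = (-62/37, 1012/259, 436/259, 4/7).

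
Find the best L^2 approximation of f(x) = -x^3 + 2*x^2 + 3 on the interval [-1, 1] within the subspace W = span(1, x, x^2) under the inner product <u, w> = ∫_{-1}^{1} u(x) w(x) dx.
g(x) = 2*x^2 - 3*x/5 + 3

The best approximation g ∈ W is the orthogonal projection of f onto W. Writing g = a_0 + a_1 x + a_2 x^2, the coefficients solve the normal equations G · a = b where
  G_{ij} = <φ_i, φ_j> and b_i = <f, φ_i>, with φ_0 = 1, φ_1 = x, φ_2 = x^2.
G =
  [2, 0, 2/3]
  [0, 2/3, 0]
  [2/3, 0, 2/5],
b = (22/3, -2/5, 14/5).
Solving gives a_0 = 3, a_1 = -3/5, a_2 = 2, so
  g(x) = 2*x^2 - 3*x/5 + 3.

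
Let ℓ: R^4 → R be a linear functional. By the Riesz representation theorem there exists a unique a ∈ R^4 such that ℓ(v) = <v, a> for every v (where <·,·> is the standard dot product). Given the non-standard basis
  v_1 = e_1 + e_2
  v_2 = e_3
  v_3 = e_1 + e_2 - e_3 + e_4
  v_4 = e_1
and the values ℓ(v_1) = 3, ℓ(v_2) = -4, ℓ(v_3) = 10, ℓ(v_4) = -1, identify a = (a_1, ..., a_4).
a = (-1, 4, -4, 3)

Write a = (a_1, ..., a_4) in the standard basis. For each basis vector v_i, ℓ(v_i) = <v_i, a> is a linear equation in the a_j's. Collect the n equations into a matrix system V a = ℓ, where row i of V is v_i (expressed in the standard basis). Since V is invertible (lower-triangular with 1s on the diagonal, up to permutation), solve by back-substitution:
  V =
[[1, 1, 0, 0],
 [0, 0, 1, 0],
 [1, 1, -1, 1],
 [1, 0, 0, 0]]
  V a = (3, -4, 10, -1)
Solving gives a = (-1, 4, -4, 3).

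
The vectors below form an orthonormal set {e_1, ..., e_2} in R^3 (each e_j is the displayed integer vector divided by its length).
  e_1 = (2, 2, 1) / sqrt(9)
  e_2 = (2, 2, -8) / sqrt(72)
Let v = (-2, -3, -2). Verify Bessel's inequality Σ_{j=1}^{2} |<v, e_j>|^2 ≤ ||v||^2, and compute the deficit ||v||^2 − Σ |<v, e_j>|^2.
Σ |<v, e_j>|^2 = 33/2; ||v||^2 = 17; deficit = 1/2

Write each e_j = u_j / sqrt(<u_j, u_j>) where u_j is the displayed integer vector. Then <v, e_j> = <v, u_j> / sqrt(<u_j, u_j>), so |<v, e_j>|^2 = <v, u_j>^2 / <u_j, u_j>.
Coefficients: <v, e_1> = -12/sqrt(9), <v, e_2> = 6/sqrt(72).
Square and sum: Σ |<v, e_j>|^2 = 33/2.
Compute ||v||^2 = v·v = 17.
Deficit = 17 − 33/2 = 1/2 ≥ 0, confirming Bessel's inequality. (The deficit equals ||v − Σ <v,e_j> e_j||^2, the squared distance from v to span{e_j}.)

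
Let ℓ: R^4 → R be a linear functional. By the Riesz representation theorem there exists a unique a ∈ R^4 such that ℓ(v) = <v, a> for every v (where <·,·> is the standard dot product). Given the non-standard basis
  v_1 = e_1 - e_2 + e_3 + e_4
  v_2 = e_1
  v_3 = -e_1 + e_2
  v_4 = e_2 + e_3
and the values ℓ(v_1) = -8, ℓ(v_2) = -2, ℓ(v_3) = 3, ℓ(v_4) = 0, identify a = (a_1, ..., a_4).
a = (-2, 1, -1, -4)

Write a = (a_1, ..., a_4) in the standard basis. For each basis vector v_i, ℓ(v_i) = <v_i, a> is a linear equation in the a_j's. Collect the n equations into a matrix system V a = ℓ, where row i of V is v_i (expressed in the standard basis). Since V is invertible (lower-triangular with 1s on the diagonal, up to permutation), solve by back-substitution:
  V =
[[1, -1, 1, 1],
 [1, 0, 0, 0],
 [-1, 1, 0, 0],
 [0, 1, 1, 0]]
  V a = (-8, -2, 3, 0)
Solving gives a = (-2, 1, -1, -4).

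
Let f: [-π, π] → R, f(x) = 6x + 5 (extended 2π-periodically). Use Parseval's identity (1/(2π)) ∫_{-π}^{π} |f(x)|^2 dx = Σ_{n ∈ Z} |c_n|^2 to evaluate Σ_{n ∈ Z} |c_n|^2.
Σ |c_n|^2 = 12π^2 + 25

Expand and integrate term by term over [-π, π]:
  ∫ (6x)^2 dx = 36·(2π^3/3); ∫ 2·6·(5)·x dx = 0 (odd integrand); ∫ 5^2 dx = 25·2π.
So (1/(2π)) ∫_{-π}^{π} (6x + 5)^2 dx = 36π^2/3 + 25 = 12π^2 + 25.
Parseval ⇒ Σ |c_n|^2 = 12π^2 + 25.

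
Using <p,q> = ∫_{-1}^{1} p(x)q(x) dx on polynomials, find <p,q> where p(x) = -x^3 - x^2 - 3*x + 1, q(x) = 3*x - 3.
<p,q> = -56/5

Expand the product: p(x)·q(x) = -3*x^4 - 6*x^2 + 12*x - 3.
∫_{-1}^{1} of each monomial x^k gives [2/(k+1) if k even, 0 if k odd]. Integrating term-by-term (or equivalently evaluating the antiderivative F(x) = -3*x^5/5 - 2*x^3 + 6*x^2 - 3*x at the endpoints):
  F(1) − F(−1) = 2/5 − (58/5) = -56/5.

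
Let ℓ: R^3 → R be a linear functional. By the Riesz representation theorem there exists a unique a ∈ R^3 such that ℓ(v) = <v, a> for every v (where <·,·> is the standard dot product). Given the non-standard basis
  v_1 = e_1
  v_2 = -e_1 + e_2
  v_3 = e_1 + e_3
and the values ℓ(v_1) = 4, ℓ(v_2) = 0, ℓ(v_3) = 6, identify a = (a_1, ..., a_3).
a = (4, 4, 2)

Write a = (a_1, ..., a_3) in the standard basis. For each basis vector v_i, ℓ(v_i) = <v_i, a> is a linear equation in the a_j's. Collect the n equations into a matrix system V a = ℓ, where row i of V is v_i (expressed in the standard basis). Since V is invertible (lower-triangular with 1s on the diagonal, up to permutation), solve by back-substitution:
  V =
[[1, 0, 0],
 [-1, 1, 0],
 [1, 0, 1]]
  V a = (4, 0, 6)
Solving gives a = (4, 4, 2).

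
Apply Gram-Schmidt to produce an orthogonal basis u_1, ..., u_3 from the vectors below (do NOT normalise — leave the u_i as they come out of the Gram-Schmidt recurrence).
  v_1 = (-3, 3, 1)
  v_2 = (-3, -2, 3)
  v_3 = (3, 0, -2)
Orthogonal basis:
  u_1 = (-3, 3, 1)
  u_2 = (-39/19, -56/19, 51/19)
  u_3 = (33/382, 9/191, 45/382)

Apply the Gram-Schmidt recurrence
  u_1 = v_1
  u_i = v_i − Σ_{j<i} ((v_i · u_j) / (u_j · u_j)) · u_j.

Step by step this gives:
  u_1 = (-3, 3, 1)
  u_2 = (-39/19, -56/19, 51/19)
  u_3 = (33/382, 9/191, 45/382)

Orthogonality check:
  u_2 · u_1 = 0 (should be 0)
  u_3 · u_1 = 0 (should be 0)
  u_3 · u_2 = 0 (should be 0)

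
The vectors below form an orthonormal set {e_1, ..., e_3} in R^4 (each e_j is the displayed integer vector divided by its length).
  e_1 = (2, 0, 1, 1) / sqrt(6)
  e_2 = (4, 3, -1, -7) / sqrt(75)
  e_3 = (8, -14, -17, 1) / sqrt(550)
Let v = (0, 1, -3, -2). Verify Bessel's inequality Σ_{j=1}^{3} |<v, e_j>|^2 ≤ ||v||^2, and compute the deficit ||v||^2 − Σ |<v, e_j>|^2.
Σ |<v, e_j>|^2 = 129/11; ||v||^2 = 14; deficit = 25/11

Write each e_j = u_j / sqrt(<u_j, u_j>) where u_j is the displayed integer vector. Then <v, e_j> = <v, u_j> / sqrt(<u_j, u_j>), so |<v, e_j>|^2 = <v, u_j>^2 / <u_j, u_j>.
Coefficients: <v, e_1> = -5/sqrt(6), <v, e_2> = 20/sqrt(75), <v, e_3> = 35/sqrt(550).
Square and sum: Σ |<v, e_j>|^2 = 129/11.
Compute ||v||^2 = v·v = 14.
Deficit = 14 − 129/11 = 25/11 ≥ 0, confirming Bessel's inequality. (The deficit equals ||v − Σ <v,e_j> e_j||^2, the squared distance from v to span{e_j}.)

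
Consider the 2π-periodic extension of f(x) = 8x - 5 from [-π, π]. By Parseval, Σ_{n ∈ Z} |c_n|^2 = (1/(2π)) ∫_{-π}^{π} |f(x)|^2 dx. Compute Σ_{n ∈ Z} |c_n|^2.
Σ |c_n|^2 = 64π^2/3 + 25

Expand and integrate term by term over [-π, π]:
  ∫ (8x)^2 dx = 64·(2π^3/3); ∫ 2·8·(-5)·x dx = 0 (odd integrand); ∫ (-5)^2 dx = 25·2π.
So (1/(2π)) ∫_{-π}^{π} (8x - 5)^2 dx = 64π^2/3 + 25 = 64π^2/3 + 25.
Parseval ⇒ Σ |c_n|^2 = 64π^2/3 + 25.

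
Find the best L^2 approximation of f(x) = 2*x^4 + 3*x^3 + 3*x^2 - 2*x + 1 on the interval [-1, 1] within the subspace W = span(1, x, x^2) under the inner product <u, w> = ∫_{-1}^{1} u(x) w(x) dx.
g(x) = 33*x^2/7 - x/5 + 29/35

The best approximation g ∈ W is the orthogonal projection of f onto W. Writing g = a_0 + a_1 x + a_2 x^2, the coefficients solve the normal equations G · a = b where
  G_{ij} = <φ_i, φ_j> and b_i = <f, φ_i>, with φ_0 = 1, φ_1 = x, φ_2 = x^2.
G =
  [2, 0, 2/3]
  [0, 2/3, 0]
  [2/3, 0, 2/5],
b = (24/5, -2/15, 256/105).
Solving gives a_0 = 29/35, a_1 = -1/5, a_2 = 33/7, so
  g(x) = 33*x^2/7 - x/5 + 29/35.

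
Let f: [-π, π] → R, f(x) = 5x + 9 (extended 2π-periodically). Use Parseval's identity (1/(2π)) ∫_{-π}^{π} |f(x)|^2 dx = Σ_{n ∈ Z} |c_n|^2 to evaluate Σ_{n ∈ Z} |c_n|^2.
Σ |c_n|^2 = 25π^2/3 + 81

Expand and integrate term by term over [-π, π]:
  ∫ (5x)^2 dx = 25·(2π^3/3); ∫ 2·5·(9)·x dx = 0 (odd integrand); ∫ 9^2 dx = 81·2π.
So (1/(2π)) ∫_{-π}^{π} (5x + 9)^2 dx = 25π^2/3 + 81 = 25π^2/3 + 81.
Parseval ⇒ Σ |c_n|^2 = 25π^2/3 + 81.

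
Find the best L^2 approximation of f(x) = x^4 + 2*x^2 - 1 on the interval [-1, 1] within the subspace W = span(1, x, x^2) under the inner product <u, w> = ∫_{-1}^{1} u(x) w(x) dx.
g(x) = 20*x^2/7 - 38/35

The best approximation g ∈ W is the orthogonal projection of f onto W. Writing g = a_0 + a_1 x + a_2 x^2, the coefficients solve the normal equations G · a = b where
  G_{ij} = <φ_i, φ_j> and b_i = <f, φ_i>, with φ_0 = 1, φ_1 = x, φ_2 = x^2.
G =
  [2, 0, 2/3]
  [0, 2/3, 0]
  [2/3, 0, 2/5],
b = (-4/15, 0, 44/105).
Solving gives a_0 = -38/35, a_1 = 0, a_2 = 20/7, so
  g(x) = 20*x^2/7 - 38/35.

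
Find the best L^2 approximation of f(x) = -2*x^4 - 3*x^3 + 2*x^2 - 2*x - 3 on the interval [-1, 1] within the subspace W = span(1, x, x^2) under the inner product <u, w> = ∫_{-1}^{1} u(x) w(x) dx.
g(x) = 2*x^2/7 - 19*x/5 - 99/35

The best approximation g ∈ W is the orthogonal projection of f onto W. Writing g = a_0 + a_1 x + a_2 x^2, the coefficients solve the normal equations G · a = b where
  G_{ij} = <φ_i, φ_j> and b_i = <f, φ_i>, with φ_0 = 1, φ_1 = x, φ_2 = x^2.
G =
  [2, 0, 2/3]
  [0, 2/3, 0]
  [2/3, 0, 2/5],
b = (-82/15, -38/15, -62/35).
Solving gives a_0 = -99/35, a_1 = -19/5, a_2 = 2/7, so
  g(x) = 2*x^2/7 - 19*x/5 - 99/35.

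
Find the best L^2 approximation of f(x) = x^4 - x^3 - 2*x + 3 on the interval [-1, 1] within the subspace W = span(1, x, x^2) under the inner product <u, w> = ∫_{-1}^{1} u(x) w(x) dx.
g(x) = 6*x^2/7 - 13*x/5 + 102/35

The best approximation g ∈ W is the orthogonal projection of f onto W. Writing g = a_0 + a_1 x + a_2 x^2, the coefficients solve the normal equations G · a = b where
  G_{ij} = <φ_i, φ_j> and b_i = <f, φ_i>, with φ_0 = 1, φ_1 = x, φ_2 = x^2.
G =
  [2, 0, 2/3]
  [0, 2/3, 0]
  [2/3, 0, 2/5],
b = (32/5, -26/15, 16/7).
Solving gives a_0 = 102/35, a_1 = -13/5, a_2 = 6/7, so
  g(x) = 6*x^2/7 - 13*x/5 + 102/35.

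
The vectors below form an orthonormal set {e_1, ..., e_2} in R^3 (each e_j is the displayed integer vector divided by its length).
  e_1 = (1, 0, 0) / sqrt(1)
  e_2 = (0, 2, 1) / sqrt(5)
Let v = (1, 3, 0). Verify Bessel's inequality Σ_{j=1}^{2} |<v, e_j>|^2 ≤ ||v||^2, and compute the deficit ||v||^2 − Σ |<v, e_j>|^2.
Σ |<v, e_j>|^2 = 41/5; ||v||^2 = 10; deficit = 9/5

Write each e_j = u_j / sqrt(<u_j, u_j>) where u_j is the displayed integer vector. Then <v, e_j> = <v, u_j> / sqrt(<u_j, u_j>), so |<v, e_j>|^2 = <v, u_j>^2 / <u_j, u_j>.
Coefficients: <v, e_1> = 1/sqrt(1), <v, e_2> = 6/sqrt(5).
Square and sum: Σ |<v, e_j>|^2 = 41/5.
Compute ||v||^2 = v·v = 10.
Deficit = 10 − 41/5 = 9/5 ≥ 0, confirming Bessel's inequality. (The deficit equals ||v − Σ <v,e_j> e_j||^2, the squared distance from v to span{e_j}.)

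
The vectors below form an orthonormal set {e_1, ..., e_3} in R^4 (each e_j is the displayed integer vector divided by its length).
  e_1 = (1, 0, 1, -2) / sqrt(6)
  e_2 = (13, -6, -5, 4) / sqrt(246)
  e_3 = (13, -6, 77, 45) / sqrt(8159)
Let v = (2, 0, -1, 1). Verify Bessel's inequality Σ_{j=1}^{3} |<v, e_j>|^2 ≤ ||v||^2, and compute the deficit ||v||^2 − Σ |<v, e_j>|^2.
Σ |<v, e_j>|^2 = 1025/199; ||v||^2 = 6; deficit = 169/199

Write each e_j = u_j / sqrt(<u_j, u_j>) where u_j is the displayed integer vector. Then <v, e_j> = <v, u_j> / sqrt(<u_j, u_j>), so |<v, e_j>|^2 = <v, u_j>^2 / <u_j, u_j>.
Coefficients: <v, e_1> = -1/sqrt(6), <v, e_2> = 35/sqrt(246), <v, e_3> = -6/sqrt(8159).
Square and sum: Σ |<v, e_j>|^2 = 1025/199.
Compute ||v||^2 = v·v = 6.
Deficit = 6 − 1025/199 = 169/199 ≥ 0, confirming Bessel's inequality. (The deficit equals ||v − Σ <v,e_j> e_j||^2, the squared distance from v to span{e_j}.)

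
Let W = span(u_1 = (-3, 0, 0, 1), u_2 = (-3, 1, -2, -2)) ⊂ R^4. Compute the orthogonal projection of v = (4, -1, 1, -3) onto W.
proj_W(v) = (576/131, 15/131, -30/131, -237/131)

Set up U = [u_1 | ... | u_2] ∈ R^(4×2). The projector onto W = col(U) is P = U (U^T U)^(-1) U^T.
Compute U^T U =
  [10, 7]
  [7, 18],
and U^T v = (-15, -9).
Solve U^T U · c = U^T v for the coefficients: c = (-207/131, 15/131). The projection is proj_W(v) = U c.
Check: (v - proj_W(v)) · u_1 = 0  (should be 0).
Check: (v - proj_W(v)) · u_2 = 0  (should be 0).
Result: proj_W(v) = (576/131, 15/131, -30/131, -237/131).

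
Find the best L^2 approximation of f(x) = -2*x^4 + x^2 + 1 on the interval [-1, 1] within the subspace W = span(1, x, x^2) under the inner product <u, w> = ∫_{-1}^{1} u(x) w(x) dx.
g(x) = 41/35 - 5*x^2/7

The best approximation g ∈ W is the orthogonal projection of f onto W. Writing g = a_0 + a_1 x + a_2 x^2, the coefficients solve the normal equations G · a = b where
  G_{ij} = <φ_i, φ_j> and b_i = <f, φ_i>, with φ_0 = 1, φ_1 = x, φ_2 = x^2.
G =
  [2, 0, 2/3]
  [0, 2/3, 0]
  [2/3, 0, 2/5],
b = (28/15, 0, 52/105).
Solving gives a_0 = 41/35, a_1 = 0, a_2 = -5/7, so
  g(x) = 41/35 - 5*x^2/7.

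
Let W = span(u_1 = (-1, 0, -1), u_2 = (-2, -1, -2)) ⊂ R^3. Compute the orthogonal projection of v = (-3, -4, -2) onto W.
proj_W(v) = (-5/2, -4, -5/2)

Set up U = [u_1 | ... | u_2] ∈ R^(3×2). The projector onto W = col(U) is P = U (U^T U)^(-1) U^T.
Compute U^T U =
  [2, 4]
  [4, 9],
and U^T v = (5, 14).
Solve U^T U · c = U^T v for the coefficients: c = (-11/2, 4). The projection is proj_W(v) = U c.
Check: (v - proj_W(v)) · u_1 = 0  (should be 0).
Check: (v - proj_W(v)) · u_2 = 0  (should be 0).
Result: proj_W(v) = (-5/2, -4, -5/2).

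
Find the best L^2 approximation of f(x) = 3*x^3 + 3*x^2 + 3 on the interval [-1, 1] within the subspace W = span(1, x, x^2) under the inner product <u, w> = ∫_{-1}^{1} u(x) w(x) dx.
g(x) = 3*x^2 + 9*x/5 + 3

The best approximation g ∈ W is the orthogonal projection of f onto W. Writing g = a_0 + a_1 x + a_2 x^2, the coefficients solve the normal equations G · a = b where
  G_{ij} = <φ_i, φ_j> and b_i = <f, φ_i>, with φ_0 = 1, φ_1 = x, φ_2 = x^2.
G =
  [2, 0, 2/3]
  [0, 2/3, 0]
  [2/3, 0, 2/5],
b = (8, 6/5, 16/5).
Solving gives a_0 = 3, a_1 = 9/5, a_2 = 3, so
  g(x) = 3*x^2 + 9*x/5 + 3.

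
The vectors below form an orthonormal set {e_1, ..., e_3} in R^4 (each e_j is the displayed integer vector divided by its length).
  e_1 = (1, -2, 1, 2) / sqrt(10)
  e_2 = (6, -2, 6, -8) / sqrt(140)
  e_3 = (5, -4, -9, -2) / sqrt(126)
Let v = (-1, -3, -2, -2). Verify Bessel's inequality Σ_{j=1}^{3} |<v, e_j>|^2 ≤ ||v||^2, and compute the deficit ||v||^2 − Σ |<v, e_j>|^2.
Σ |<v, e_j>|^2 = 62/9; ||v||^2 = 18; deficit = 100/9

Write each e_j = u_j / sqrt(<u_j, u_j>) where u_j is the displayed integer vector. Then <v, e_j> = <v, u_j> / sqrt(<u_j, u_j>), so |<v, e_j>|^2 = <v, u_j>^2 / <u_j, u_j>.
Coefficients: <v, e_1> = -1/sqrt(10), <v, e_2> = 4/sqrt(140), <v, e_3> = 29/sqrt(126).
Square and sum: Σ |<v, e_j>|^2 = 62/9.
Compute ||v||^2 = v·v = 18.
Deficit = 18 − 62/9 = 100/9 ≥ 0, confirming Bessel's inequality. (The deficit equals ||v − Σ <v,e_j> e_j||^2, the squared distance from v to span{e_j}.)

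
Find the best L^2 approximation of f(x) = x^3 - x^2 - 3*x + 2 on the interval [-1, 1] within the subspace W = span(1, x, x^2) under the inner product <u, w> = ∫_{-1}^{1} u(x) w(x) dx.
g(x) = -x^2 - 12*x/5 + 2

The best approximation g ∈ W is the orthogonal projection of f onto W. Writing g = a_0 + a_1 x + a_2 x^2, the coefficients solve the normal equations G · a = b where
  G_{ij} = <φ_i, φ_j> and b_i = <f, φ_i>, with φ_0 = 1, φ_1 = x, φ_2 = x^2.
G =
  [2, 0, 2/3]
  [0, 2/3, 0]
  [2/3, 0, 2/5],
b = (10/3, -8/5, 14/15).
Solving gives a_0 = 2, a_1 = -12/5, a_2 = -1, so
  g(x) = -x^2 - 12*x/5 + 2.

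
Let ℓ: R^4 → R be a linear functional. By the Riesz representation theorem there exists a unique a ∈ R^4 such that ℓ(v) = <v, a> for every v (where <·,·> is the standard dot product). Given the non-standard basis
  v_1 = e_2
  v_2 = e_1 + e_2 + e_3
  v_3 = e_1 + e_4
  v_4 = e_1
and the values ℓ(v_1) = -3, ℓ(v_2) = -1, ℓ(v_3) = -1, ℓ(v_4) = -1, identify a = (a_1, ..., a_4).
a = (-1, -3, 3, 0)

Write a = (a_1, ..., a_4) in the standard basis. For each basis vector v_i, ℓ(v_i) = <v_i, a> is a linear equation in the a_j's. Collect the n equations into a matrix system V a = ℓ, where row i of V is v_i (expressed in the standard basis). Since V is invertible (lower-triangular with 1s on the diagonal, up to permutation), solve by back-substitution:
  V =
[[0, 1, 0, 0],
 [1, 1, 1, 0],
 [1, 0, 0, 1],
 [1, 0, 0, 0]]
  V a = (-3, -1, -1, -1)
Solving gives a = (-1, -3, 3, 0).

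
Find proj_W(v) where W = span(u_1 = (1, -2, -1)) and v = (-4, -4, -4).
proj_W(v) = (4/3, -8/3, -4/3)

Set up U = [u_1 | ... | u_1] ∈ R^(3×1). The projector onto W = col(U) is P = U (U^T U)^(-1) U^T.
Compute U^T U =
  [6],
and U^T v = (8).
Solve U^T U · c = U^T v for the coefficients: c = (4/3). The projection is proj_W(v) = U c.
Check: (v - proj_W(v)) · u_1 = 0  (should be 0).
Result: proj_W(v) = (4/3, -8/3, -4/3).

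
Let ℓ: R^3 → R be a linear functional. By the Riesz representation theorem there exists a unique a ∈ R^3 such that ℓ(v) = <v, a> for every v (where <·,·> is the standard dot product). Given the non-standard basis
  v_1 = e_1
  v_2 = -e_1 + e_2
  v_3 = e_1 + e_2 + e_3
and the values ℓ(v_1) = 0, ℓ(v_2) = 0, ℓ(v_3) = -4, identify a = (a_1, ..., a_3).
a = (0, 0, -4)

Write a = (a_1, ..., a_3) in the standard basis. For each basis vector v_i, ℓ(v_i) = <v_i, a> is a linear equation in the a_j's. Collect the n equations into a matrix system V a = ℓ, where row i of V is v_i (expressed in the standard basis). Since V is invertible (lower-triangular with 1s on the diagonal, up to permutation), solve by back-substitution:
  V =
[[1, 0, 0],
 [-1, 1, 0],
 [1, 1, 1]]
  V a = (0, 0, -4)
Solving gives a = (0, 0, -4).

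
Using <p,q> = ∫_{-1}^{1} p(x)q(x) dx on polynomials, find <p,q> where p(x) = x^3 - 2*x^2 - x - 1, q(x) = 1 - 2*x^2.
<p,q> = -2/5

Expand the product: p(x)·q(x) = -2*x^5 + 4*x^4 + 3*x^3 - x - 1.
∫_{-1}^{1} of each monomial x^k gives [2/(k+1) if k even, 0 if k odd]. Integrating term-by-term (or equivalently evaluating the antiderivative F(x) = -x^6/3 + 4*x^5/5 + 3*x^4/4 - x^2/2 - x at the endpoints):
  F(1) − F(−1) = -17/60 − (7/60) = -2/5.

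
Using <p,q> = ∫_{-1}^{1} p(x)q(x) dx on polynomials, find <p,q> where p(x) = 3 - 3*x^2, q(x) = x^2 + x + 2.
<p,q> = 44/5

Expand the product: p(x)·q(x) = -3*x^4 - 3*x^3 - 3*x^2 + 3*x + 6.
∫_{-1}^{1} of each monomial x^k gives [2/(k+1) if k even, 0 if k odd]. Integrating term-by-term (or equivalently evaluating the antiderivative F(x) = -3*x^5/5 - 3*x^4/4 - x^3 + 3*x^2/2 + 6*x at the endpoints):
  F(1) − F(−1) = 103/20 − (-73/20) = 44/5.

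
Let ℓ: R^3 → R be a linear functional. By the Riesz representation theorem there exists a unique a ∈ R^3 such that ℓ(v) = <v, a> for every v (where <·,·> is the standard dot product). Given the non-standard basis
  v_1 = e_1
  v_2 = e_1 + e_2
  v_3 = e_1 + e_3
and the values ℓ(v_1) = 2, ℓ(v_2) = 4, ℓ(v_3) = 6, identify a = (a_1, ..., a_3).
a = (2, 2, 4)

Write a = (a_1, ..., a_3) in the standard basis. For each basis vector v_i, ℓ(v_i) = <v_i, a> is a linear equation in the a_j's. Collect the n equations into a matrix system V a = ℓ, where row i of V is v_i (expressed in the standard basis). Since V is invertible (lower-triangular with 1s on the diagonal, up to permutation), solve by back-substitution:
  V =
[[1, 0, 0],
 [1, 1, 0],
 [1, 0, 1]]
  V a = (2, 4, 6)
Solving gives a = (2, 2, 4).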